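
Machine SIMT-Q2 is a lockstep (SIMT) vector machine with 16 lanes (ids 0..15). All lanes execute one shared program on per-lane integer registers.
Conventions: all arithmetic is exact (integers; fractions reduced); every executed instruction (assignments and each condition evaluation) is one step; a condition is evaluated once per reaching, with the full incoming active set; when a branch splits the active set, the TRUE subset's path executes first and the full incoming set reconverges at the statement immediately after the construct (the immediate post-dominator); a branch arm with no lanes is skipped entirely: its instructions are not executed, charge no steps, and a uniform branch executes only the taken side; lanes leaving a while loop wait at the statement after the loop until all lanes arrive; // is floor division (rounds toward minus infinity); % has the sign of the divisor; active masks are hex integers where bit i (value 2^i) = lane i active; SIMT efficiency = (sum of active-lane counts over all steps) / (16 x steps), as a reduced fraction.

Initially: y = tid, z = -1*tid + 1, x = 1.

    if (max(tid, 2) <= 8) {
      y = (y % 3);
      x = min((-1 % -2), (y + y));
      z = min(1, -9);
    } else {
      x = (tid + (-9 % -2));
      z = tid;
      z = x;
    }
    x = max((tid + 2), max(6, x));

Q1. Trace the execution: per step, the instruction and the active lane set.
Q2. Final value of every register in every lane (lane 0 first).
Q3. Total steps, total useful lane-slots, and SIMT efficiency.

step 0: eval (max(tid, 2) <= 8)      0xffff
step 1: y <- (y % 3)                 0x01ff
step 2: x <- min((-1 % -2), (y + y)) 0x01ff
step 3: z <- min(1, -9)              0x01ff
step 4: x <- (tid + (-9 % -2))       0xfe00
step 5: z <- tid                     0xfe00
step 6: z <- x                       0xfe00
step 7: x <- max((tid + 2), max(6, x)) 0xffff

Answer: 8 steps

y: 0,1,2,0,1,2,0,1,2,9,10,11,12,13,14,15
z: -9,-9,-9,-9,-9,-9,-9,-9,-9,8,9,10,11,12,13,14
x: 6,6,6,6,6,7,8,9,10,11,12,13,14,15,16,17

steps = 8; useful = 80; efficiency = 80/128 = 5/8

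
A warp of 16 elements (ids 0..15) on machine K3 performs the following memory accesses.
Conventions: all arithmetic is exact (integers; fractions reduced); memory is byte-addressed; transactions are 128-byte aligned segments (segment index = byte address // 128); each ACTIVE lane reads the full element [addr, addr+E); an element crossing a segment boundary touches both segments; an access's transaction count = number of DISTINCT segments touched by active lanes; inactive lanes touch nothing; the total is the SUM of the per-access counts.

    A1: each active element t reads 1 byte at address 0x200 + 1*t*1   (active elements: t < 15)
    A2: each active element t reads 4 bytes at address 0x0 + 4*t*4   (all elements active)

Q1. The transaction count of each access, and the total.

A1: 1 transaction
A2: 2 transactions

Answer: 1,2; total 3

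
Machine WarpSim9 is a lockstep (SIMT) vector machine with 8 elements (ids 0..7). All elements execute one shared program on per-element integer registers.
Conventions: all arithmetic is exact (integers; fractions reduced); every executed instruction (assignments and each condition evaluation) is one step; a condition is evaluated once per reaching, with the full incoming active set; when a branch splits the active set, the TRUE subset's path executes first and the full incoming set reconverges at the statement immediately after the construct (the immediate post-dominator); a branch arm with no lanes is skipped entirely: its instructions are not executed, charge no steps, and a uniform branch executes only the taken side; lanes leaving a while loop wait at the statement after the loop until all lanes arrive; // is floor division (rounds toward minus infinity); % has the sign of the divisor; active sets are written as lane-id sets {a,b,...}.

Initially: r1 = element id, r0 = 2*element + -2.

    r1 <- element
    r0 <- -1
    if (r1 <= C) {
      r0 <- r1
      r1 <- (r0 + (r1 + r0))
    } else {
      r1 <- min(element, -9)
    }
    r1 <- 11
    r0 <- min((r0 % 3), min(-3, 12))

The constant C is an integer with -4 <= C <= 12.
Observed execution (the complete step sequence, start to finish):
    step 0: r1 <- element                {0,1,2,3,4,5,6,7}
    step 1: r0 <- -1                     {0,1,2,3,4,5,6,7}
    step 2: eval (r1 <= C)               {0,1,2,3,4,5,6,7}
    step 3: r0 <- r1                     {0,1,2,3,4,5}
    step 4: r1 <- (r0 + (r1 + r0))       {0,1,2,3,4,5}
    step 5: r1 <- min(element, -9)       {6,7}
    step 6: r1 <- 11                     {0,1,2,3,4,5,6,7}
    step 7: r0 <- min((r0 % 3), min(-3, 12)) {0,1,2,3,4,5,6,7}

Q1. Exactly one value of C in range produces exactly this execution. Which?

Answer: C = 5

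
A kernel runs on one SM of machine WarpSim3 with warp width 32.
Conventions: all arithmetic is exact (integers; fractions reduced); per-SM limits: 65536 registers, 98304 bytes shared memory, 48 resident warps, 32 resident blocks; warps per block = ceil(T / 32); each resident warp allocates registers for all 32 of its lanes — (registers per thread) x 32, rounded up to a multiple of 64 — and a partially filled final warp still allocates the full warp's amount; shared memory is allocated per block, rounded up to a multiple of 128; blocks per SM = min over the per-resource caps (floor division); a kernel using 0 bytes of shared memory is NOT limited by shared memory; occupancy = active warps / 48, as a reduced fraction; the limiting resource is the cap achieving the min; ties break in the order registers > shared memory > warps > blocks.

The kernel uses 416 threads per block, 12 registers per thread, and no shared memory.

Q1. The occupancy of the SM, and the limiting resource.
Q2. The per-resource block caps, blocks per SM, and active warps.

Answer: occupancy 13/16, limited by warps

registers: 13 blocks
shared memory: no limit (kernel uses none)
warps: 3 blocks
blocks: 32 blocks

Answer: 3 blocks, 39 active warps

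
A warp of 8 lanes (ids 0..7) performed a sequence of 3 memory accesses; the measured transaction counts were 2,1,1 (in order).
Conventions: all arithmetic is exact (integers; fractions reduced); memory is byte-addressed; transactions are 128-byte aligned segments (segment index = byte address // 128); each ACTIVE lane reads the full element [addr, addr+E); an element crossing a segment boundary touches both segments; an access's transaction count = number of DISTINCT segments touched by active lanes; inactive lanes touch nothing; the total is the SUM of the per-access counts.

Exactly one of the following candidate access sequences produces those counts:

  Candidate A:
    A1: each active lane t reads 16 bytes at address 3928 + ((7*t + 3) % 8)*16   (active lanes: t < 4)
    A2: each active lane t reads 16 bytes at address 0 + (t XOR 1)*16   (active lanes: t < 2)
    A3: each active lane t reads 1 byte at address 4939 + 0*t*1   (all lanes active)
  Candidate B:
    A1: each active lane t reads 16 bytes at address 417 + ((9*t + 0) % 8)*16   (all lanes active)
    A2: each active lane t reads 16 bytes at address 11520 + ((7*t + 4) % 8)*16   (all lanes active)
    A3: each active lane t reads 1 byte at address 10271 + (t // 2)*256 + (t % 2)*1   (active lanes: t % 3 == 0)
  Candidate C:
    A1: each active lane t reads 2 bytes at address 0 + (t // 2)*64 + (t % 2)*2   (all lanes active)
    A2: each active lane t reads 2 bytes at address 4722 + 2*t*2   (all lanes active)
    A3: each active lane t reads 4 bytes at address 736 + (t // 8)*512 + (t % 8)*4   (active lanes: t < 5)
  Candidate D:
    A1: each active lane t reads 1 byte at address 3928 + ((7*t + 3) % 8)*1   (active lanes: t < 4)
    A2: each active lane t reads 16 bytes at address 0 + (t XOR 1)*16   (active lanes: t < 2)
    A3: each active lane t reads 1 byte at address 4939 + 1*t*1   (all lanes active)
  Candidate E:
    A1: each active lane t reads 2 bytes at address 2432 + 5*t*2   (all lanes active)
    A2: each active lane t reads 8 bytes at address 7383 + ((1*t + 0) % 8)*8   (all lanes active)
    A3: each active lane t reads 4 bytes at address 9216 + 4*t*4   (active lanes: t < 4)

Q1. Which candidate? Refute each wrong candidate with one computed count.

B: A3 gives 3 transactions, not 1
C: A2 gives 2 transactions, not 1
D: A1 gives 1 transaction, not 2
E: A1 gives 1 transaction, not 2
A: all counts match (2,1,1)

Answer: A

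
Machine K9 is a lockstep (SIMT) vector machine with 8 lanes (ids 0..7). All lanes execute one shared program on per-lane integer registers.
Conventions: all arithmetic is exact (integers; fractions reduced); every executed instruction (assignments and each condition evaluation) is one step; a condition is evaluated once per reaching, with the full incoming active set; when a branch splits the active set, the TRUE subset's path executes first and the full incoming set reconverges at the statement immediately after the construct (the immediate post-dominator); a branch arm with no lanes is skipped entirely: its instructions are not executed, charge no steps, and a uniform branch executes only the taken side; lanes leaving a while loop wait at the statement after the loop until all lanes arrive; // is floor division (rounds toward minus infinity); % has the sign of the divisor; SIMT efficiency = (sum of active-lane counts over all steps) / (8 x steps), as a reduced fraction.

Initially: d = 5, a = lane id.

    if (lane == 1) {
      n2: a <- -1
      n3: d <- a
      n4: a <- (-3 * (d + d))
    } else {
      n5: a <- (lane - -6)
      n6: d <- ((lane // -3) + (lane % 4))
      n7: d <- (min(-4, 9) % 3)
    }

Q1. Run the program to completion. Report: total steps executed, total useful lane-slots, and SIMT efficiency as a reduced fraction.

Answer: 7 steps, 32 useful, 4/7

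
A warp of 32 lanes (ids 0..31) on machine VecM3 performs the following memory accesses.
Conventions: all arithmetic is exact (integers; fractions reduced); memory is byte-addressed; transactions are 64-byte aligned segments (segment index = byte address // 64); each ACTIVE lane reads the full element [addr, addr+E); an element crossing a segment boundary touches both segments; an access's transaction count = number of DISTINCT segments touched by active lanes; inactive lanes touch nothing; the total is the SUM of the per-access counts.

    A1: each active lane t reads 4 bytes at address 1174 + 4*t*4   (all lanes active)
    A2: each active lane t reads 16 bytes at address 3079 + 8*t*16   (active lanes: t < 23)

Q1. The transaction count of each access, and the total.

A1: 9 transactions
A2: 23 transactions

Answer: 9,23; total 32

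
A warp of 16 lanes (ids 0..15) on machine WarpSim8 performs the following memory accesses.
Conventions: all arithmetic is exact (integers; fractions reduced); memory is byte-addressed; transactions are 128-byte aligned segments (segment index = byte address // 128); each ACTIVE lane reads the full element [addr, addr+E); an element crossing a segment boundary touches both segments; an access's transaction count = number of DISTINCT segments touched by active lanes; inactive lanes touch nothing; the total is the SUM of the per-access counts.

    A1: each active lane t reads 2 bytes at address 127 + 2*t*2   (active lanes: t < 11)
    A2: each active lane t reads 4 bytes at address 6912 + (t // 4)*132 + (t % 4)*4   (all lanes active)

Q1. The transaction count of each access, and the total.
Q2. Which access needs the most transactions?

A1: 2 transactions
A2: 4 transactions

Answer: 2,4; total 6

Answer: A2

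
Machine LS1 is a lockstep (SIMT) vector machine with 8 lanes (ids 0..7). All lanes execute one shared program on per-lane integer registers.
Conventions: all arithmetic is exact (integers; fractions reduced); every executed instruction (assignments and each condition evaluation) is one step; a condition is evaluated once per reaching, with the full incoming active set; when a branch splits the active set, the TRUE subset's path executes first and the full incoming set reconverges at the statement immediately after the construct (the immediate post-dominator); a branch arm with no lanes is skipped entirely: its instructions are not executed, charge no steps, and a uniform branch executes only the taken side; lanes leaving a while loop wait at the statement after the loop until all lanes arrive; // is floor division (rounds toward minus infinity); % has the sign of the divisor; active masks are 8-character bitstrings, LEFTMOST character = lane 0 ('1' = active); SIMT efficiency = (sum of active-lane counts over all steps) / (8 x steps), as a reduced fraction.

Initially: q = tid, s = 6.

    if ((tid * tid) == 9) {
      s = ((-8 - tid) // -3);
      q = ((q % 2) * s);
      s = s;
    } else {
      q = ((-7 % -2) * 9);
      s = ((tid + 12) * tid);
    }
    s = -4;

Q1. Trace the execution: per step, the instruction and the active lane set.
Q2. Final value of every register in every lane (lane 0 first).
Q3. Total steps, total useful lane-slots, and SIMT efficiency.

step 0: eval ((tid * tid) == 9)      11111111
step 1: s <- ((-8 - tid) // -3)      00010000
step 2: q <- ((q % 2) * s)           00010000
step 3: s <- s                       00010000
step 4: q <- ((-7 % -2) * 9)         11101111
step 5: s <- ((tid + 12) * tid)      11101111
step 6: s <- -4                      11111111

Answer: 7 steps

q: -9,-9,-9,3,-9,-9,-9,-9
s: -4,-4,-4,-4,-4,-4,-4,-4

steps = 7; useful = 33; efficiency = 33/56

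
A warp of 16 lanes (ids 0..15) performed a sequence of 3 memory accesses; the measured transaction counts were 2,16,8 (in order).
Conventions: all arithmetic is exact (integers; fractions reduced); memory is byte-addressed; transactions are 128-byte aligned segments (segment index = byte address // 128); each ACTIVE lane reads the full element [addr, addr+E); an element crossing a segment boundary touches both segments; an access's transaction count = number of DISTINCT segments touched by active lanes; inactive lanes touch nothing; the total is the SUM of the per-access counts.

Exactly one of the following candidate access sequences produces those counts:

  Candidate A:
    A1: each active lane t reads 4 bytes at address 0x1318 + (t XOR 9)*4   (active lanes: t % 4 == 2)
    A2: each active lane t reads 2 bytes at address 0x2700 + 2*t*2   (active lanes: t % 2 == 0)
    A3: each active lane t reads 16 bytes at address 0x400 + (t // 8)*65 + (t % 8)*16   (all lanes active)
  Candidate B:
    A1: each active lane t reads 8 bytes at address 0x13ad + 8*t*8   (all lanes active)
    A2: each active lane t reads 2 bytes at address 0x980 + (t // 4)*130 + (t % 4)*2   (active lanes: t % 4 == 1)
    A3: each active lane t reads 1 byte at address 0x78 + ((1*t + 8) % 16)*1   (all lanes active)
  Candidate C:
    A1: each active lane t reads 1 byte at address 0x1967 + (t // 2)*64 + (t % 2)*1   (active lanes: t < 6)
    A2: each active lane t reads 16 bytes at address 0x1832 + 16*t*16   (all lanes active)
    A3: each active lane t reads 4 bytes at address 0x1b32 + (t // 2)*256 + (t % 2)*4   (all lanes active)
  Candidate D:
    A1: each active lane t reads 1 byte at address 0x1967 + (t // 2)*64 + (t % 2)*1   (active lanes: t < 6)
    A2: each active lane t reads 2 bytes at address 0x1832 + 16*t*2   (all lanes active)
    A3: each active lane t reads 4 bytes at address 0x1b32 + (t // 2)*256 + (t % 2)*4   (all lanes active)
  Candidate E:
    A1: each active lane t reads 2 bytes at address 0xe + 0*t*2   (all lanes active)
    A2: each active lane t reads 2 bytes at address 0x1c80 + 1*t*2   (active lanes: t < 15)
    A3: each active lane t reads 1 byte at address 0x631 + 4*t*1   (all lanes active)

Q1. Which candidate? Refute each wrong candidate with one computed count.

A: A1 gives 1 transaction, not 2
B: A1 gives 8 transactions, not 2
D: A2 gives 5 transactions, not 16
E: A1 gives 1 transaction, not 2
C: all counts match (2,16,8)

Answer: C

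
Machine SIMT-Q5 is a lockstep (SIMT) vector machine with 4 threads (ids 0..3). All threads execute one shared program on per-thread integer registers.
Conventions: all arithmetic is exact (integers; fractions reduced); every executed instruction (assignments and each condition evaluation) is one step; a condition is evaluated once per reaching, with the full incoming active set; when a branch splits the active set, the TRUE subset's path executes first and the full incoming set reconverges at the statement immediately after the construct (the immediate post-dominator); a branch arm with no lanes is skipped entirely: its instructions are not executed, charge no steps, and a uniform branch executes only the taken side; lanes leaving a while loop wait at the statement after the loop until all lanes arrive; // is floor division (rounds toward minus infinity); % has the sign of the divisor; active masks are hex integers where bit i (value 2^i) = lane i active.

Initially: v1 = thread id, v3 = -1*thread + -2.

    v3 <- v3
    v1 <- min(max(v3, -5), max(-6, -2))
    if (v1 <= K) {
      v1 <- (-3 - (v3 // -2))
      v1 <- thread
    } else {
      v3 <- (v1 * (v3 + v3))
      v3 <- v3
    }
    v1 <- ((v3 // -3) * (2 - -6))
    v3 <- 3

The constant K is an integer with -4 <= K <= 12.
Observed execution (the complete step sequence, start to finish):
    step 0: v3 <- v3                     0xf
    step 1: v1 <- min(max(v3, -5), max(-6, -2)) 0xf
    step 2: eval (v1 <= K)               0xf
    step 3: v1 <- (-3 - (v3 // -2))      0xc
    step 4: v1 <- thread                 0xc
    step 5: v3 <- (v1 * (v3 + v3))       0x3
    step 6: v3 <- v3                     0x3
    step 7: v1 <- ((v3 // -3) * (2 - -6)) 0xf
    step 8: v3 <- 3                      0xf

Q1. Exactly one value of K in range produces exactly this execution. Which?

Answer: K = -4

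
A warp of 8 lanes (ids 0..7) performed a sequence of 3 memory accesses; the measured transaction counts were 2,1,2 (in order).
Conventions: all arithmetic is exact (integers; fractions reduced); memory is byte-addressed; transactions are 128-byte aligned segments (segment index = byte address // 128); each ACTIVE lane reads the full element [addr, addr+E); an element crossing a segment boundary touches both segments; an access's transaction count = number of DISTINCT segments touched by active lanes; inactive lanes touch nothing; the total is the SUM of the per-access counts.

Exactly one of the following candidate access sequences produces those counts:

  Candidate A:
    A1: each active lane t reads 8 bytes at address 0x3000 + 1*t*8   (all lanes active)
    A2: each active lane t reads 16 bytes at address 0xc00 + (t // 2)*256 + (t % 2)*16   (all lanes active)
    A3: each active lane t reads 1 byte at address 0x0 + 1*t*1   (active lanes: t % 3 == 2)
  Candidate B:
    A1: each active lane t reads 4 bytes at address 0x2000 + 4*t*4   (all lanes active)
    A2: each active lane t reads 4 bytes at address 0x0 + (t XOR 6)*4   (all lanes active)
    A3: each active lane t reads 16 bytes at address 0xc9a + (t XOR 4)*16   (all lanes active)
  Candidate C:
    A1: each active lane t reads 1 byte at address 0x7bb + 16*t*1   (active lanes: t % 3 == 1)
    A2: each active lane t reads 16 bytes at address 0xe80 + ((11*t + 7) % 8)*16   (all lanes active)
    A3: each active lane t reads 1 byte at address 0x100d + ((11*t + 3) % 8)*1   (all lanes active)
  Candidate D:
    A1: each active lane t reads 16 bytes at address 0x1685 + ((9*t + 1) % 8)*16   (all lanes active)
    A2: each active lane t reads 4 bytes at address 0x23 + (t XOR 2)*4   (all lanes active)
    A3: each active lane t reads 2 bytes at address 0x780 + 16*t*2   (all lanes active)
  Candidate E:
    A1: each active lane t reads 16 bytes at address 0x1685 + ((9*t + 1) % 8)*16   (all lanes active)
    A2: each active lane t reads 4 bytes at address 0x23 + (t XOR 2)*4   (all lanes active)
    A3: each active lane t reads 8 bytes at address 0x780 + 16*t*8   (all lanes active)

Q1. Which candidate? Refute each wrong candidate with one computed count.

A: A1 gives 1 transaction, not 2
B: A1 gives 1 transaction, not 2
C: A3 gives 1 transaction, not 2
E: A3 gives 8 transactions, not 2
D: all counts match (2,1,2)

Answer: D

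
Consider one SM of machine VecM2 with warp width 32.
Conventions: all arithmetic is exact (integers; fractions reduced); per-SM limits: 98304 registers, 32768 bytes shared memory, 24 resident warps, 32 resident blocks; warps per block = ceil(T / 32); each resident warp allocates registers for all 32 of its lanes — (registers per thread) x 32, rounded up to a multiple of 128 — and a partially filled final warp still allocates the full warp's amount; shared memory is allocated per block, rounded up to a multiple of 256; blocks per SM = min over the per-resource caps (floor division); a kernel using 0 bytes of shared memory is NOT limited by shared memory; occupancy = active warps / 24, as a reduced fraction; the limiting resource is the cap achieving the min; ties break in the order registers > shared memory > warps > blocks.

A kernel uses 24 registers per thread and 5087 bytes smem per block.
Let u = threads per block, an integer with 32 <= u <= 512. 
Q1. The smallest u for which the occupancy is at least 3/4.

Answer: u = 65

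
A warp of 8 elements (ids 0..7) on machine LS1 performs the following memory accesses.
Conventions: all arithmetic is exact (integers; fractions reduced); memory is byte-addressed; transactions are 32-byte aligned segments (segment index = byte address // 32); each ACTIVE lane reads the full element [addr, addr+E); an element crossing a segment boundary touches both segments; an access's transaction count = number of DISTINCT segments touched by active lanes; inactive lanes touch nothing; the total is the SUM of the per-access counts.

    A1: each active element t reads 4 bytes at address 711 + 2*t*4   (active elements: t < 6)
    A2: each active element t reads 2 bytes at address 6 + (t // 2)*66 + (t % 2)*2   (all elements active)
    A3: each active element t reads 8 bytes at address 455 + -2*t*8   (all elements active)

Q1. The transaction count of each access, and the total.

A1: 2 transactions
A2: 4 transactions
A3: 5 transactions

Answer: 2,4,5; total 11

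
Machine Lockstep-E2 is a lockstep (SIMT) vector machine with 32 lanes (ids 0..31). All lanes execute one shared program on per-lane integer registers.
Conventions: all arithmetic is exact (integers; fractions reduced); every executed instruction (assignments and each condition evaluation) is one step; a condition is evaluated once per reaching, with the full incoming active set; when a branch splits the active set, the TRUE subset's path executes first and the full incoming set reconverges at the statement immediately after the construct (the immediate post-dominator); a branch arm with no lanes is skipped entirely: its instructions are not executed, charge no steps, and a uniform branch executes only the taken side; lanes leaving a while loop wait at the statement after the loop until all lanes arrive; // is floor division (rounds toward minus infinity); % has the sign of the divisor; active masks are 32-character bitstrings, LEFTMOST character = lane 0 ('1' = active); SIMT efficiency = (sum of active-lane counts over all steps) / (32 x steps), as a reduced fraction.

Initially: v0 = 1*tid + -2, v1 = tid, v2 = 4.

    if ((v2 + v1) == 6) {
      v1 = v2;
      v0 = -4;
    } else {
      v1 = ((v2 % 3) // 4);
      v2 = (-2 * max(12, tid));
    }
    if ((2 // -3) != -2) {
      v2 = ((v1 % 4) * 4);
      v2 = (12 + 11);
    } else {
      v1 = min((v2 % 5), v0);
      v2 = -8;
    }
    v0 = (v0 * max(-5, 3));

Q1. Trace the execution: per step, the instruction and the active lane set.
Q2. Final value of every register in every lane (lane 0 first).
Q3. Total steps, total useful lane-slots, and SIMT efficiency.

step 0: eval ((v2 + v1) == 6)        11111111111111111111111111111111
step 1: v1 <- v2                     00100000000000000000000000000000
step 2: v0 <- -4                     00100000000000000000000000000000
step 3: v1 <- ((v2 % 3) // 4)        11011111111111111111111111111111
step 4: v2 <- (-2 * max(12, tid))    11011111111111111111111111111111
step 5: eval ((2 // -3) != -2)       11111111111111111111111111111111
step 6: v2 <- ((v1 % 4) * 4)         11111111111111111111111111111111
step 7: v2 <- (12 + 11)              11111111111111111111111111111111
step 8: v0 <- (v0 * max(-5, 3))      11111111111111111111111111111111

Answer: 9 steps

v0: -6,-3,-12,3,6,9,12,15,18,21,24,27,30,33,36,39,42,45,48,51,54,57,60,63,66,69,72,75,78,81,84,87
v1: 0,0,4,0,0,0,0,0,0,0,0,0,0,0,0,0,0,0,0,0,0,0,0,0,0,0,0,0,0,0,0,0
v2: 23,23,23,23,23,23,23,23,23,23,23,23,23,23,23,23,23,23,23,23,23,23,23,23,23,23,23,23,23,23,23,23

steps = 9; useful = 224; efficiency = 224/288 = 7/9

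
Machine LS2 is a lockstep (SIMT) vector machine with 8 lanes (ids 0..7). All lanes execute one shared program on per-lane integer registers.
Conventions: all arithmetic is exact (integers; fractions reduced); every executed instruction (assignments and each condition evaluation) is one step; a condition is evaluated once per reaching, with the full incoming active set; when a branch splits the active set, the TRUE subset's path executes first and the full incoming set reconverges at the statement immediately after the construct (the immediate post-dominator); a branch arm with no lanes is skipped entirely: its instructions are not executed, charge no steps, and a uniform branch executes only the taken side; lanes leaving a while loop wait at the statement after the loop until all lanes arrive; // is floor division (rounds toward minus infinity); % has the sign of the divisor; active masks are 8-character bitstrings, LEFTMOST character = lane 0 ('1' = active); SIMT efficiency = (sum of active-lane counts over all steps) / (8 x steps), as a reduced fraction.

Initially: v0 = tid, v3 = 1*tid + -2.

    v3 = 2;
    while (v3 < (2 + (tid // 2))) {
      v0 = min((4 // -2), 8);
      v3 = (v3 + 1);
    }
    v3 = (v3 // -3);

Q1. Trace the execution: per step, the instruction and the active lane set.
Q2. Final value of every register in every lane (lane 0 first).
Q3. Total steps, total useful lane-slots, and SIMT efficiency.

step 0: v3 <- 2                      11111111
step 1: eval (v3 < (2 + (tid // 2))) 11111111
step 2: v0 <- min((4 // -2), 8)      00111111
step 3: v3 <- (v3 + 1)               00111111
step 4: eval (v3 < (2 + (tid // 2))) 00111111
step 5: v0 <- min((4 // -2), 8)      00001111
step 6: v3 <- (v3 + 1)               00001111
step 7: eval (v3 < (2 + (tid // 2))) 00001111
step 8: v0 <- min((4 // -2), 8)      00000011
step 9: v3 <- (v3 + 1)               00000011
step 10: eval (v3 < (2 + (tid // 2))) 00000011
step 11: v3 <- (v3 // -3)             11111111

Answer: 12 steps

v0: 0,1,-2,-2,-2,-2,-2,-2
v3: -1,-1,-1,-1,-2,-2,-2,-2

steps = 12; useful = 60; efficiency = 60/96 = 5/8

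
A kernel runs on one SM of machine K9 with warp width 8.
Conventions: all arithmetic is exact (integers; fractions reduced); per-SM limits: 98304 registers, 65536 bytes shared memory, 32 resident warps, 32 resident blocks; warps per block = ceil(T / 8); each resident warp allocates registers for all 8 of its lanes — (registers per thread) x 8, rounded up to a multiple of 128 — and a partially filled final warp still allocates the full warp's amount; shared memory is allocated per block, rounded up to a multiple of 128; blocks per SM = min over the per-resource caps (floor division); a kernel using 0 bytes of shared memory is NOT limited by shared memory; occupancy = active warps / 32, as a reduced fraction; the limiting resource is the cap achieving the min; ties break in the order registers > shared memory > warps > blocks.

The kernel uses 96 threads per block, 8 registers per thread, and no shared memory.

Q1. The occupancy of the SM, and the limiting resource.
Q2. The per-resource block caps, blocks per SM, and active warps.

Answer: occupancy 3/4, limited by warps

registers: 64 blocks
shared memory: no limit (kernel uses none)
warps: 2 blocks
blocks: 32 blocks

Answer: 2 blocks, 24 active warps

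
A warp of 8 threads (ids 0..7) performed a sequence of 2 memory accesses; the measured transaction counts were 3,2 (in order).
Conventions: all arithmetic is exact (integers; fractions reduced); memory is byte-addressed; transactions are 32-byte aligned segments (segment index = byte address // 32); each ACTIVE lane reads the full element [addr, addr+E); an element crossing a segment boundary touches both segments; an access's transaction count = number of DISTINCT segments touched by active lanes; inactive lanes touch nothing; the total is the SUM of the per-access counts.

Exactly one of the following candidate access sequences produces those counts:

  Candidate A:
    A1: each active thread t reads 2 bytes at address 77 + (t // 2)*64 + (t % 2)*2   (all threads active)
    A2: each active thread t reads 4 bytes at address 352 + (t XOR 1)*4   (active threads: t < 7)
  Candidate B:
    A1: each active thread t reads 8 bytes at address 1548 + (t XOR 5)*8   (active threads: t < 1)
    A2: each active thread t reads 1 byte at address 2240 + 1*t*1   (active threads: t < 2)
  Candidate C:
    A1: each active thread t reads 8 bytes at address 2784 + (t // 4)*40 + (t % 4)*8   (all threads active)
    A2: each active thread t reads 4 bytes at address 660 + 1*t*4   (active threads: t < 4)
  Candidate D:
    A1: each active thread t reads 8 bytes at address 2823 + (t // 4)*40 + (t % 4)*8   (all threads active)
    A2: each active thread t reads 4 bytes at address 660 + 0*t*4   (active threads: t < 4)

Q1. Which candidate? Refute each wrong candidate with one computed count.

A: A1 gives 4 transactions, not 3
B: A1 gives 1 transaction, not 3
D: A2 gives 1 transaction, not 2
C: all counts match (3,2)

Answer: C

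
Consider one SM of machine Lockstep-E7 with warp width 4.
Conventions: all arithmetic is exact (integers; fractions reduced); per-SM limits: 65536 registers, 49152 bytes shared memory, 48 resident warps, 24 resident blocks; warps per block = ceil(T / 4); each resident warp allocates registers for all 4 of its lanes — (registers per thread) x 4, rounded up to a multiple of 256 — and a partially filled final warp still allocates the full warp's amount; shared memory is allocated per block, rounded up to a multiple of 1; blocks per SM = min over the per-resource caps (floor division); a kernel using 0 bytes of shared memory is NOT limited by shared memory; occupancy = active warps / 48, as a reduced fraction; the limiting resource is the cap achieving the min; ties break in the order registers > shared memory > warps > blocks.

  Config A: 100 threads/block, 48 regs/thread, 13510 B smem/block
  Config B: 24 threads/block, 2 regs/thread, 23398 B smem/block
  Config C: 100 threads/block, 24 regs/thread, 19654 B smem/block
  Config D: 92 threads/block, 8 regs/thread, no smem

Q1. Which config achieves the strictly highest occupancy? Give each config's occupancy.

occupancies: A 25/48, B 1/4, C 25/48, D 23/24

Answer: D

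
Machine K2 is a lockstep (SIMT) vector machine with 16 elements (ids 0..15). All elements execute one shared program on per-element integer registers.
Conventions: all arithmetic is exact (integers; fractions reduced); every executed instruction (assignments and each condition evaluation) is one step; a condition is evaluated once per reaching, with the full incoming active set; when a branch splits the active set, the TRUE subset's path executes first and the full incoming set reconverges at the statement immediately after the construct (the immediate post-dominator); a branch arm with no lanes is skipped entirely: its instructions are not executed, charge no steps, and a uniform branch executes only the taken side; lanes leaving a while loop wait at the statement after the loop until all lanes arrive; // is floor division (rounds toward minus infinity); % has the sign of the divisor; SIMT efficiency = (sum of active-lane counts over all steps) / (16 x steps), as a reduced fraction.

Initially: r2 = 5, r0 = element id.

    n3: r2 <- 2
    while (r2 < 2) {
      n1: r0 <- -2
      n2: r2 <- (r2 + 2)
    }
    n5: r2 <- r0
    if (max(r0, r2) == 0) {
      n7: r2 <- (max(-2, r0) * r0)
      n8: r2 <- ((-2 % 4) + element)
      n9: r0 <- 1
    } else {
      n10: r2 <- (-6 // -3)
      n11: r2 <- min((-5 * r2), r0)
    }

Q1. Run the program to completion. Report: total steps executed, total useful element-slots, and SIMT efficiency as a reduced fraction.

Answer: 9 steps, 97 useful, 97/144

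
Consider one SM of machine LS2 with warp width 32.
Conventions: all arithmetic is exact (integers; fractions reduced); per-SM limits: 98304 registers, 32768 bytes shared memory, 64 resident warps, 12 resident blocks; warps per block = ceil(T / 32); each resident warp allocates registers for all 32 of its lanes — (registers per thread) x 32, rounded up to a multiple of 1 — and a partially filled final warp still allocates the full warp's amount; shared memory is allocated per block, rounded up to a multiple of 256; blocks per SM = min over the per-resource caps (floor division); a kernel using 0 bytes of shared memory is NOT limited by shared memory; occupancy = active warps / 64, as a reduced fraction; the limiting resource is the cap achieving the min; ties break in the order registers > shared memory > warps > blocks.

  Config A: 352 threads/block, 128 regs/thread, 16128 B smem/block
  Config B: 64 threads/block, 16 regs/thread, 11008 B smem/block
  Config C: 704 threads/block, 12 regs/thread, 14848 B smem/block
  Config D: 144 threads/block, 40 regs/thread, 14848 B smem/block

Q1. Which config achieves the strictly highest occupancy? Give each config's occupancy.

occupancies: A 11/32, B 1/16, C 11/16, D 5/32

Answer: C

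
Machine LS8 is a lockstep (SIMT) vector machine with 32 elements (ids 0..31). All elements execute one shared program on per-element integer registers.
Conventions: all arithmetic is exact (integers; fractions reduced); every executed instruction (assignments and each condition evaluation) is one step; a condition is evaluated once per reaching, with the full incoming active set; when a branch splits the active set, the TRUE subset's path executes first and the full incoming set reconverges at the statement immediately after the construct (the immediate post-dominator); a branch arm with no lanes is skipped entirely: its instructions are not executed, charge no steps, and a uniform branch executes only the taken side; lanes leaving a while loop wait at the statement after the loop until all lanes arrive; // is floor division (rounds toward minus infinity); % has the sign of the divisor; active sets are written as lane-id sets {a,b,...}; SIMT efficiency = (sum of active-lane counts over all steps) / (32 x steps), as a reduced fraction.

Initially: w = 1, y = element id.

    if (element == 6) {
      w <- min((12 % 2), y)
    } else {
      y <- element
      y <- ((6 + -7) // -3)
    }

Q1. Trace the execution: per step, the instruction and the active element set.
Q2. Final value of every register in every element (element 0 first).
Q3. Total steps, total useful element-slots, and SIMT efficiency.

step 0: eval (element == 6)          {0,1,2,3,4,5,6,7,8,9,10,11,12,13,14,15,16,17,18,19,20,21,22,23,24,25,26,27,28,29,30,31}
step 1: w <- min((12 % 2), y)        {6}
step 2: y <- element                 {0,1,2,3,4,5,7,8,9,10,11,12,13,14,15,16,17,18,19,20,21,22,23,24,25,26,27,28,29,30,31}
step 3: y <- ((6 + -7) // -3)        {0,1,2,3,4,5,7,8,9,10,11,12,13,14,15,16,17,18,19,20,21,22,23,24,25,26,27,28,29,30,31}

Answer: 4 steps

w: 1,1,1,1,1,1,0,1,1,1,1,1,1,1,1,1,1,1,1,1,1,1,1,1,1,1,1,1,1,1,1,1
y: 0,0,0,0,0,0,6,0,0,0,0,0,0,0,0,0,0,0,0,0,0,0,0,0,0,0,0,0,0,0,0,0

steps = 4; useful = 95; efficiency = 95/128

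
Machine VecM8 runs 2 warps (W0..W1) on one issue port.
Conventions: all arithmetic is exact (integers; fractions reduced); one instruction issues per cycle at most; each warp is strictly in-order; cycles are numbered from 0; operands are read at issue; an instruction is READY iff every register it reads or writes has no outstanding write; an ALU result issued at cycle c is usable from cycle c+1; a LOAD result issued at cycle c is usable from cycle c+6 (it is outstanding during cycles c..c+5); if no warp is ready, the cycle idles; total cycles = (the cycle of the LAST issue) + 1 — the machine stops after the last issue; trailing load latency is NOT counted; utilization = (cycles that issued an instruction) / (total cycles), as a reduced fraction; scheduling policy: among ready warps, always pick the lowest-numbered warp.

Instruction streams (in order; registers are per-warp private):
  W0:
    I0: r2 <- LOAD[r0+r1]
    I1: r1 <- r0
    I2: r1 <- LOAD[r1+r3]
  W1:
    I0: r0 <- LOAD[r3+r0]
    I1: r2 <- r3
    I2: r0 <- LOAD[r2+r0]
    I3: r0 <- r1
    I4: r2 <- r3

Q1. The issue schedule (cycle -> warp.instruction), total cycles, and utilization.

cycle 0: W0.I0
cycle 1: W0.I1
cycle 2: W0.I2
cycle 3: W1.I0
cycle 4: W1.I1
cycle 5: idle
cycle 6: idle
cycle 7: idle
cycle 8: idle
cycle 9: W1.I2
cycle 10: idle
cycle 11: idle
cycle 12: idle
cycle 13: idle
cycle 14: idle
cycle 15: W1.I3
cycle 16: W1.I4

Answer: 17 cycles, utilization 8/17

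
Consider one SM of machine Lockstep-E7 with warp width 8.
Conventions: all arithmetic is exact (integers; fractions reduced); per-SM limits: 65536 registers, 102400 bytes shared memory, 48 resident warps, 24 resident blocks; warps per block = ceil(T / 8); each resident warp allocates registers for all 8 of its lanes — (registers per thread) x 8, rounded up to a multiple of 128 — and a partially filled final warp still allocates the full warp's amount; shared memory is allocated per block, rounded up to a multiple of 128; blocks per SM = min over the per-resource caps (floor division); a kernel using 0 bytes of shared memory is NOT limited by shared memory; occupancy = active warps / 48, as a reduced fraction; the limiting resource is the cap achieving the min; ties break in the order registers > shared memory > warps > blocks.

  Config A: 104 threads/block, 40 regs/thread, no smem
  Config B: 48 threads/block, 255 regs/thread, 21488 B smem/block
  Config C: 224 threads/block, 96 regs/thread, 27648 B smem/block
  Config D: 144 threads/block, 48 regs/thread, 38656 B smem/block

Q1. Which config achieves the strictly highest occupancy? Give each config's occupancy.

occupancies: A 13/16, B 1/2, C 7/12, D 3/4

Answer: A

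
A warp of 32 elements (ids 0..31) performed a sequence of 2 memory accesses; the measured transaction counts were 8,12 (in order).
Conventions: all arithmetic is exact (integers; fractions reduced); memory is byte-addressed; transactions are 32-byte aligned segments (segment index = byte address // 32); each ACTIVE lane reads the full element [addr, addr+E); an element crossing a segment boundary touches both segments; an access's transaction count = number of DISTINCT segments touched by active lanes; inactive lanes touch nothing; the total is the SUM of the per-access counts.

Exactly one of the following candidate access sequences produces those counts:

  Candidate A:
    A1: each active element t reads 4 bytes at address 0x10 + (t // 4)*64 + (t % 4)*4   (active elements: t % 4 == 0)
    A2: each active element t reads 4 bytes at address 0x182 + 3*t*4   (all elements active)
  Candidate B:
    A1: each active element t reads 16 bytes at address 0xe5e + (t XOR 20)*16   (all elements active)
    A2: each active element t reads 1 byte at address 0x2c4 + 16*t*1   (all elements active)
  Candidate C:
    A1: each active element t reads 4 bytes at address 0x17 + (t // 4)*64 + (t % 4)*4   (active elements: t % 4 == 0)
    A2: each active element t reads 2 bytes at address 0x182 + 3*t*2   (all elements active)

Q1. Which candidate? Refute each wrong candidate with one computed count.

B: A1 gives 17 transactions, not 8
C: A2 gives 6 transactions, not 12
A: all counts match (8,12)

Answer: A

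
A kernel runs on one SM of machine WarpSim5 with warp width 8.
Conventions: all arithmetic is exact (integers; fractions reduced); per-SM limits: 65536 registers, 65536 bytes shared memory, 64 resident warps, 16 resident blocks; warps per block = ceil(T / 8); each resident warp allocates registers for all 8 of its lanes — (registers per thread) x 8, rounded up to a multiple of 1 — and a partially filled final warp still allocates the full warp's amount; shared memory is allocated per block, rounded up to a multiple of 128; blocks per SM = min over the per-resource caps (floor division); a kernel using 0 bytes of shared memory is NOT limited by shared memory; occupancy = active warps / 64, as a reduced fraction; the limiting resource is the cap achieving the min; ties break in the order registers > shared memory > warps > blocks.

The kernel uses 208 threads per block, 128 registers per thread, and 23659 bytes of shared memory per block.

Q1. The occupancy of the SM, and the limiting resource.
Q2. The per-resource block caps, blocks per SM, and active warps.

Answer: occupancy 13/16, limited by registers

registers: 2 blocks
shared memory: 2 blocks
warps: 2 blocks
blocks: 16 blocks

Answer: 2 blocks, 52 active warps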